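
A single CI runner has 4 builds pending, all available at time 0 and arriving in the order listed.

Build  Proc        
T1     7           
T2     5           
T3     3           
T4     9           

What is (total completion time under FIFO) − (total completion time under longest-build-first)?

FIFO (arrival order): T1 T2 T3 T4.
T1: 0→7
T2: 7→12
T3: 12→15
T4: 15→24
Sum = 7+12+15+24 = 58.
LPT (decreasing processing time): T4 T1 T2 T3.
T4: 0→9
T1: 9→16
T2: 16→21
T3: 21→24
Sum = 9+16+21+24 = 70.
Difference = 58 − 70 = -12.

-12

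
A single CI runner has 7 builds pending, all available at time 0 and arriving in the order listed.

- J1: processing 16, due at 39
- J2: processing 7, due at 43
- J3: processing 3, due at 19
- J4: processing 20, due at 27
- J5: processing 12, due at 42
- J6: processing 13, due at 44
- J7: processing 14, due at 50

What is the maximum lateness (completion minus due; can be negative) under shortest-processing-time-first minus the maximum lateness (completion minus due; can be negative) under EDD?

SPT (increasing processing time): J3 J2 J5 J6 J7 J1 J4.
J3: 0→3, due 19, lateness -16
J2: 3→10, due 43, lateness -33
J5: 10→22, due 42, lateness -20
J6: 22→35, due 44, lateness -9
J7: 35→49, due 50, lateness -1
J1: 49→65, due 39, lateness 26
J4: 65→85, due 27, lateness 58
Maximum = 58.
EDD (increasing due date): J3 J4 J1 J5 J2 J6 J7.
J3: 0→3, due 19, lateness -16
J4: 3→23, due 27, lateness -4
J1: 23→39, due 39, lateness 0
J5: 39→51, due 42, lateness 9
J2: 51→58, due 43, lateness 15
J6: 58→71, due 44, lateness 27
J7: 71→85, due 50, lateness 35
Maximum = 35.
Difference = 58 − 35 = 23.

23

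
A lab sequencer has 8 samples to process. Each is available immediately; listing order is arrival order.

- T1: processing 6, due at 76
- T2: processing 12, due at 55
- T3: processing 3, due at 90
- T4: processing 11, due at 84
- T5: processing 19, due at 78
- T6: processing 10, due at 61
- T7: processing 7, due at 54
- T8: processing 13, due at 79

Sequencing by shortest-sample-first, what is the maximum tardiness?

3

SPT (increasing processing time): T3 T1 T7 T6 T4 T2 T8 T5.
T3: 0→3, due 90, tardiness 0
T1: 3→9, due 76, tardiness 0
T7: 9→16, due 54, tardiness 0
T6: 16→26, due 61, tardiness 0
T4: 26→37, due 84, tardiness 0
T2: 37→49, due 55, tardiness 0
T8: 49→62, due 79, tardiness 0
T5: 62→81, due 78, tardiness 3
Maximum = 3.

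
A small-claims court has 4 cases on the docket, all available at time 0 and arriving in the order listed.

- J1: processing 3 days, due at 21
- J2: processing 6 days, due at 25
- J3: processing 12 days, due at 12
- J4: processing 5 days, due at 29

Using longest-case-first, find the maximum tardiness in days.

5

LPT (decreasing processing time): J3 J2 J4 J1.
J3: 0→12, due 12, tardiness 0
J2: 12→18, due 25, tardiness 0
J4: 18→23, due 29, tardiness 0
J1: 23→26, due 21, tardiness 5
Maximum = 5.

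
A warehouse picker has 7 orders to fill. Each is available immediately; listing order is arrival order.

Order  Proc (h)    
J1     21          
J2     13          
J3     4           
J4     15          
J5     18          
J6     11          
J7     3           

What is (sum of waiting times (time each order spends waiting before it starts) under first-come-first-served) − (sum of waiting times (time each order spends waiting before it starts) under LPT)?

FIFO (arrival order): J1 J2 J3 J4 J5 J6 J7.
J1: waits 0, runs 0→21
J2: waits 21, runs 21→34
J3: waits 34, runs 34→38
J4: waits 38, runs 38→53
J5: waits 53, runs 53→71
J6: waits 71, runs 71→82
J7: waits 82, runs 82→85
Sum = 0+21+34+38+53+71+82 = 299.
LPT (decreasing processing time): J1 J5 J4 J2 J6 J3 J7.
J1: waits 0, runs 0→21
J5: waits 21, runs 21→39
J4: waits 39, runs 39→54
J2: waits 54, runs 54→67
J6: waits 67, runs 67→78
J3: waits 78, runs 78→82
J7: waits 82, runs 82→85
Sum = 0+21+39+54+67+78+82 = 341.
Difference = 299 − 341 = -42.

-42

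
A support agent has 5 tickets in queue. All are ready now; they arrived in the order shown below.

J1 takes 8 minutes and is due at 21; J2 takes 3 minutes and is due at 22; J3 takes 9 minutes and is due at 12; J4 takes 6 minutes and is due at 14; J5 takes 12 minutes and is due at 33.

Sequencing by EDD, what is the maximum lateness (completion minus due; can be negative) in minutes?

EDD (increasing due date): J3 J4 J1 J2 J5.
J3: 0→9, due 12, lateness -3
J4: 9→15, due 14, lateness 1
J1: 15→23, due 21, lateness 2
J2: 23→26, due 22, lateness 4
J5: 26→38, due 33, lateness 5
Maximum = 5.

5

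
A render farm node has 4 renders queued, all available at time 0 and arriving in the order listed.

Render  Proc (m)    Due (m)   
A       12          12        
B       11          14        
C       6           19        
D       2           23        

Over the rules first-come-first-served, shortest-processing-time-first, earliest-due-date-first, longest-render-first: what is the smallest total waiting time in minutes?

29

FIFO (arrival order): A B C D.
A: waits 0, runs 0→12
B: waits 12, runs 12→23
C: waits 23, runs 23→29
D: waits 29, runs 29→31
Sum = 0+12+23+29 = 64.
SPT (increasing processing time): D C B A.
D: waits 0, runs 0→2
C: waits 2, runs 2→8
B: waits 8, runs 8→19
A: waits 19, runs 19→31
Sum = 0+2+8+19 = 29.
EDD (increasing due date): A B C D.
A: waits 0, runs 0→12
B: waits 12, runs 12→23
C: waits 23, runs 23→29
D: waits 29, runs 29→31
Sum = 0+12+23+29 = 64.
LPT (decreasing processing time): A B C D.
A: waits 0, runs 0→12
B: waits 12, runs 12→23
C: waits 23, runs 23→29
D: waits 29, runs 29→31
Sum = 0+12+23+29 = 64.
FIFO 64, SPT 29, EDD 64, LPT 64 → minimum 29.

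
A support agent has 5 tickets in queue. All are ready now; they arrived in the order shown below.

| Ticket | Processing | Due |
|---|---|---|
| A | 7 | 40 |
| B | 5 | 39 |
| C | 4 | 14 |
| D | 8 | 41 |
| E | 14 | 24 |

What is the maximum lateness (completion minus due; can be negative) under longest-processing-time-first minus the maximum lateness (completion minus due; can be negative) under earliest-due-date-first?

27

LPT (decreasing processing time): E D A B C.
E: 0→14, due 24, lateness -10
D: 14→22, due 41, lateness -19
A: 22→29, due 40, lateness -11
B: 29→34, due 39, lateness -5
C: 34→38, due 14, lateness 24
Maximum = 24.
EDD (increasing due date): C E B A D.
C: 0→4, due 14, lateness -10
E: 4→18, due 24, lateness -6
B: 18→23, due 39, lateness -16
A: 23→30, due 40, lateness -10
D: 30→38, due 41, lateness -3
Maximum = -3.
Difference = 24 − -3 = 27.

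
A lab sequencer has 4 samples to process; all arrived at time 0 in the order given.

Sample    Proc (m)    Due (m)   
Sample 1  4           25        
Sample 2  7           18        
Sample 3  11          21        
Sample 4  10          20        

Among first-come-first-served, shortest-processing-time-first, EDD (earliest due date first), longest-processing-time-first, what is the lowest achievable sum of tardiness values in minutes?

FIFO (arrival order): Sample 1 Sample 2 Sample 3 Sample 4.
Sample 1: 0→4, due 25, tardiness 0
Sample 2: 4→11, due 18, tardiness 0
Sample 3: 11→22, due 21, tardiness 1
Sample 4: 22→32, due 20, tardiness 12
Sum = 0+0+1+12 = 13.
SPT (increasing processing time): Sample 1 Sample 2 Sample 4 Sample 3.
Sample 1: 0→4, due 25, tardiness 0
Sample 2: 4→11, due 18, tardiness 0
Sample 4: 11→21, due 20, tardiness 1
Sample 3: 21→32, due 21, tardiness 11
Sum = 0+0+1+11 = 12.
EDD (increasing due date): Sample 2 Sample 4 Sample 3 Sample 1.
Sample 2: 0→7, due 18, tardiness 0
Sample 4: 7→17, due 20, tardiness 0
Sample 3: 17→28, due 21, tardiness 7
Sample 1: 28→32, due 25, tardiness 7
Sum = 0+0+7+7 = 14.
LPT (decreasing processing time): Sample 3 Sample 4 Sample 2 Sample 1.
Sample 3: 0→11, due 21, tardiness 0
Sample 4: 11→21, due 20, tardiness 1
Sample 2: 21→28, due 18, tardiness 10
Sample 1: 28→32, due 25, tardiness 7
Sum = 0+1+10+7 = 18.
FIFO 13, SPT 12, EDD 14, LPT 18 → minimum 12.

12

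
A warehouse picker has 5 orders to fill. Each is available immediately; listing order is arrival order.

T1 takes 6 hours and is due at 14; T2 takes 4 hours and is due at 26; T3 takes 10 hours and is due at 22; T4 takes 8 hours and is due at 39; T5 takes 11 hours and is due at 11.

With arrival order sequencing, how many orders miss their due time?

FIFO (arrival order): T1 T2 T3 T4 T5.
T1: 0→6, due 14, tardiness 0
T2: 6→10, due 26, tardiness 0
T3: 10→20, due 22, tardiness 0
T4: 20→28, due 39, tardiness 0
T5: 28→39, due 11, tardiness 28
Late orders: 1.

1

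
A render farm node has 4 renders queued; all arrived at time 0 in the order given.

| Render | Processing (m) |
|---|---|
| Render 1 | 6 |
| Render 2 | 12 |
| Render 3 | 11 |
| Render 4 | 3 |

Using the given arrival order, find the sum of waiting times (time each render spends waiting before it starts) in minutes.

53

FIFO (arrival order): Render 1 Render 2 Render 3 Render 4.
Render 1: waits 0, runs 0→6
Render 2: waits 6, runs 6→18
Render 3: waits 18, runs 18→29
Render 4: waits 29, runs 29→32
Sum = 0+6+18+29 = 53.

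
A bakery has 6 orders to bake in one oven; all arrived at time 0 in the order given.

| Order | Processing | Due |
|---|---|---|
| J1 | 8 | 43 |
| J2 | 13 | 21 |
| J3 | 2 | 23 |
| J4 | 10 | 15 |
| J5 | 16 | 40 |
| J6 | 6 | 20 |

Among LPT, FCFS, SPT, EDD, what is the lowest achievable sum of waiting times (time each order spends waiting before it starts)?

LPT (decreasing processing time): J5 J2 J4 J1 J6 J3.
J5: waits 0, runs 0→16
J2: waits 16, runs 16→29
J4: waits 29, runs 29→39
J1: waits 39, runs 39→47
J6: waits 47, runs 47→53
J3: waits 53, runs 53→55
Sum = 0+16+29+39+47+53 = 184.
FIFO (arrival order): J1 J2 J3 J4 J5 J6.
J1: waits 0, runs 0→8
J2: waits 8, runs 8→21
J3: waits 21, runs 21→23
J4: waits 23, runs 23→33
J5: waits 33, runs 33→49
J6: waits 49, runs 49→55
Sum = 0+8+21+23+33+49 = 134.
SPT (increasing processing time): J3 J6 J1 J4 J2 J5.
J3: waits 0, runs 0→2
J6: waits 2, runs 2→8
J1: waits 8, runs 8→16
J4: waits 16, runs 16→26
J2: waits 26, runs 26→39
J5: waits 39, runs 39→55
Sum = 0+2+8+16+26+39 = 91.
EDD (increasing due date): J4 J6 J2 J3 J5 J1.
J4: waits 0, runs 0→10
J6: waits 10, runs 10→16
J2: waits 16, runs 16→29
J3: waits 29, runs 29→31
J5: waits 31, runs 31→47
J1: waits 47, runs 47→55
Sum = 0+10+16+29+31+47 = 133.
LPT 184, FIFO 134, SPT 91, EDD 133 → minimum 91.

91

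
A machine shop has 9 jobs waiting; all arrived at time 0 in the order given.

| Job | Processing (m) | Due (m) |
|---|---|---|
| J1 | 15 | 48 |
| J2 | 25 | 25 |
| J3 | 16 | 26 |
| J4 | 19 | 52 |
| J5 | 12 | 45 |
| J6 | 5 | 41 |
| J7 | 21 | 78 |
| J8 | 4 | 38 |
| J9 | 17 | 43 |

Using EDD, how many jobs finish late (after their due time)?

EDD (increasing due date): J2 J3 J8 J6 J9 J5 J1 J4 J7.
J2: 0→25, due 25, tardiness 0
J3: 25→41, due 26, tardiness 15
J8: 41→45, due 38, tardiness 7
J6: 45→50, due 41, tardiness 9
J9: 50→67, due 43, tardiness 24
J5: 67→79, due 45, tardiness 34
J1: 79→94, due 48, tardiness 46
J4: 94→113, due 52, tardiness 61
J7: 113→134, due 78, tardiness 56
Late jobs: 8.

8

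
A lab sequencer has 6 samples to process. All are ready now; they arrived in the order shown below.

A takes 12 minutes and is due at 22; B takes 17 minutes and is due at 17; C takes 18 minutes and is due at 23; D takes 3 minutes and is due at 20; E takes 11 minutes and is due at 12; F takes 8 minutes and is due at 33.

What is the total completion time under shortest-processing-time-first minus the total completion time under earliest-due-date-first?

-53

SPT (increasing processing time): D F E A B C.
D: 0→3
F: 3→11
E: 11→22
A: 22→34
B: 34→51
C: 51→69
Sum = 3+11+22+34+51+69 = 190.
EDD (increasing due date): E B D A C F.
E: 0→11
B: 11→28
D: 28→31
A: 31→43
C: 43→61
F: 61→69
Sum = 11+28+31+43+61+69 = 243.
Difference = 190 − 243 = -53.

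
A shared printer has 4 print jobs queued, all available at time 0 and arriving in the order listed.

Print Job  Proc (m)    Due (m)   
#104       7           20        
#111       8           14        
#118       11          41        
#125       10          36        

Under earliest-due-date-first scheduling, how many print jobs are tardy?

0

EDD (increasing due date): #111 #104 #125 #118.
#111: 0→8, due 14, tardiness 0
#104: 8→15, due 20, tardiness 0
#125: 15→25, due 36, tardiness 0
#118: 25→36, due 41, tardiness 0
Late print jobs: 0.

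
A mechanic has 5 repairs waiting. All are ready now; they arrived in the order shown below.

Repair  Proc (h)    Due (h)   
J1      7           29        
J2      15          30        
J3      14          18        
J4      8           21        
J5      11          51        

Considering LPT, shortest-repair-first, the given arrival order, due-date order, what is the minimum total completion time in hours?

143

LPT (decreasing processing time): J2 J3 J5 J4 J1.
J2: 0→15
J3: 15→29
J5: 29→40
J4: 40→48
J1: 48→55
Sum = 15+29+40+48+55 = 187.
SPT (increasing processing time): J1 J4 J5 J3 J2.
J1: 0→7
J4: 7→15
J5: 15→26
J3: 26→40
J2: 40→55
Sum = 7+15+26+40+55 = 143.
FIFO (arrival order): J1 J2 J3 J4 J5.
J1: 0→7
J2: 7→22
J3: 22→36
J4: 36→44
J5: 44→55
Sum = 7+22+36+44+55 = 164.
EDD (increasing due date): J3 J4 J1 J2 J5.
J3: 0→14
J4: 14→22
J1: 22→29
J2: 29→44
J5: 44→55
Sum = 14+22+29+44+55 = 164.
LPT 187, SPT 143, FIFO 164, EDD 164 → minimum 143.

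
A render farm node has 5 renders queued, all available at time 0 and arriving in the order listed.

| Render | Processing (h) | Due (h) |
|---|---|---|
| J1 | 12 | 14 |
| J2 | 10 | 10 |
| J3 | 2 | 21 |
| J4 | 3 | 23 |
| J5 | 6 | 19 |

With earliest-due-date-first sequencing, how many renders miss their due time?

EDD (increasing due date): J2 J1 J5 J3 J4.
J2: 0→10, due 10, tardiness 0
J1: 10→22, due 14, tardiness 8
J5: 22→28, due 19, tardiness 9
J3: 28→30, due 21, tardiness 9
J4: 30→33, due 23, tardiness 10
Late renders: 4.

4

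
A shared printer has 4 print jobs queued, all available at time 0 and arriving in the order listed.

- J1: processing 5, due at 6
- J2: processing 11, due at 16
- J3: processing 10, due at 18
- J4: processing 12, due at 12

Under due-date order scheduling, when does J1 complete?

EDD (increasing due date): J1 J4 J2 J3.
J1: 0→5

5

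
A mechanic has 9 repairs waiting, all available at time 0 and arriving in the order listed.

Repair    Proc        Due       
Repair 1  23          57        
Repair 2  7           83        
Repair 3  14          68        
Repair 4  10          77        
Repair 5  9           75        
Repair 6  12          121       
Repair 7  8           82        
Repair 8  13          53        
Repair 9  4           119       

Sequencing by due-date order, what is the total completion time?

576

EDD (increasing due date): Repair 8 Repair 1 Repair 3 Repair 5 Repair 4 Repair 7 Repair 2 Repair 9 Repair 6.
Repair 8: 0→13
Repair 1: 13→36
Repair 3: 36→50
Repair 5: 50→59
Repair 4: 59→69
Repair 7: 69→77
Repair 2: 77→84
Repair 9: 84→88
Repair 6: 88→100
Sum = 13+36+50+59+69+77+84+88+100 = 576.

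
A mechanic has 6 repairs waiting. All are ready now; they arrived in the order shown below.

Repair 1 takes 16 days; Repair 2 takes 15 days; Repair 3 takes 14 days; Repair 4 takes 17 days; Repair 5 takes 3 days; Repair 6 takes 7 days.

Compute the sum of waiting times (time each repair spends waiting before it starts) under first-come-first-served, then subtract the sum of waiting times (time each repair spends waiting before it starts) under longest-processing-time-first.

-10

FIFO (arrival order): Repair 1 Repair 2 Repair 3 Repair 4 Repair 5 Repair 6.
Repair 1: waits 0, runs 0→16
Repair 2: waits 16, runs 16→31
Repair 3: waits 31, runs 31→45
Repair 4: waits 45, runs 45→62
Repair 5: waits 62, runs 62→65
Repair 6: waits 65, runs 65→72
Sum = 0+16+31+45+62+65 = 219.
LPT (decreasing processing time): Repair 4 Repair 1 Repair 2 Repair 3 Repair 6 Repair 5.
Repair 4: waits 0, runs 0→17
Repair 1: waits 17, runs 17→33
Repair 2: waits 33, runs 33→48
Repair 3: waits 48, runs 48→62
Repair 6: waits 62, runs 62→69
Repair 5: waits 69, runs 69→72
Sum = 0+17+33+48+62+69 = 229.
Difference = 219 − 229 = -10.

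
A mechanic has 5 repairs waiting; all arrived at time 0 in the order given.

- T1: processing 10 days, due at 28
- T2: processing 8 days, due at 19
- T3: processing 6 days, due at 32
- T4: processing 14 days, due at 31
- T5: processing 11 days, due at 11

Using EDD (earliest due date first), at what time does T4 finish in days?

43

EDD (increasing due date): T5 T2 T1 T4 T3.
T5: 0→11
T2: 11→19
T1: 19→29
T4: 29→43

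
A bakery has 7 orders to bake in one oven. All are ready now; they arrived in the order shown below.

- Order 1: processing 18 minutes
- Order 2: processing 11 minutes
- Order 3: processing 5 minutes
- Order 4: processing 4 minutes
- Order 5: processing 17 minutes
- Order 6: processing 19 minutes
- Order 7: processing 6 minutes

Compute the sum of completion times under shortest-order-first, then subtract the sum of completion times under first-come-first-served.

-90

SPT (increasing processing time): Order 4 Order 3 Order 7 Order 2 Order 5 Order 1 Order 6.
Order 4: 0→4
Order 3: 4→9
Order 7: 9→15
Order 2: 15→26
Order 5: 26→43
Order 1: 43→61
Order 6: 61→80
Sum = 4+9+15+26+43+61+80 = 238.
FIFO (arrival order): Order 1 Order 2 Order 3 Order 4 Order 5 Order 6 Order 7.
Order 1: 0→18
Order 2: 18→29
Order 3: 29→34
Order 4: 34→38
Order 5: 38→55
Order 6: 55→74
Order 7: 74→80
Sum = 18+29+34+38+55+74+80 = 328.
Difference = 238 − 328 = -90.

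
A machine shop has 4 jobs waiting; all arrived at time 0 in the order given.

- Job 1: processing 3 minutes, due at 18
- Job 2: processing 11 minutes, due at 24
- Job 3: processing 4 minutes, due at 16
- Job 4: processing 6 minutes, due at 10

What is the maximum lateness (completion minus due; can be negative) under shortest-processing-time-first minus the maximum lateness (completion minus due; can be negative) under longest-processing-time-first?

SPT (increasing processing time): Job 1 Job 3 Job 4 Job 2.
Job 1: 0→3, due 18, lateness -15
Job 3: 3→7, due 16, lateness -9
Job 4: 7→13, due 10, lateness 3
Job 2: 13→24, due 24, lateness 0
Maximum = 3.
LPT (decreasing processing time): Job 2 Job 4 Job 3 Job 1.
Job 2: 0→11, due 24, lateness -13
Job 4: 11→17, due 10, lateness 7
Job 3: 17→21, due 16, lateness 5
Job 1: 21→24, due 18, lateness 6
Maximum = 7.
Difference = 3 − 7 = -4.

-4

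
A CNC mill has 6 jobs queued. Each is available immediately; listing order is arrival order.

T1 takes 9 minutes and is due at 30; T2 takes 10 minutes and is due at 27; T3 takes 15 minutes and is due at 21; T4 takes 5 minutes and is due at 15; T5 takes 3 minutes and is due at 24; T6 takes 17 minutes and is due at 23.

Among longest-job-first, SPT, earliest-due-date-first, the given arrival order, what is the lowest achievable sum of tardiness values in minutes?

LPT (decreasing processing time): T6 T3 T2 T1 T4 T5.
T6: 0→17, due 23, tardiness 0
T3: 17→32, due 21, tardiness 11
T2: 32→42, due 27, tardiness 15
T1: 42→51, due 30, tardiness 21
T4: 51→56, due 15, tardiness 41
T5: 56→59, due 24, tardiness 35
Sum = 0+11+15+21+41+35 = 123.
SPT (increasing processing time): T5 T4 T1 T2 T3 T6.
T5: 0→3, due 24, tardiness 0
T4: 3→8, due 15, tardiness 0
T1: 8→17, due 30, tardiness 0
T2: 17→27, due 27, tardiness 0
T3: 27→42, due 21, tardiness 21
T6: 42→59, due 23, tardiness 36
Sum = 0+0+0+0+21+36 = 57.
EDD (increasing due date): T4 T3 T6 T5 T2 T1.
T4: 0→5, due 15, tardiness 0
T3: 5→20, due 21, tardiness 0
T6: 20→37, due 23, tardiness 14
T5: 37→40, due 24, tardiness 16
T2: 40→50, due 27, tardiness 23
T1: 50→59, due 30, tardiness 29
Sum = 0+0+14+16+23+29 = 82.
FIFO (arrival order): T1 T2 T3 T4 T5 T6.
T1: 0→9, due 30, tardiness 0
T2: 9→19, due 27, tardiness 0
T3: 19→34, due 21, tardiness 13
T4: 34→39, due 15, tardiness 24
T5: 39→42, due 24, tardiness 18
T6: 42→59, due 23, tardiness 36
Sum = 0+0+13+24+18+36 = 91.
LPT 123, SPT 57, EDD 82, FIFO 91 → minimum 57.

57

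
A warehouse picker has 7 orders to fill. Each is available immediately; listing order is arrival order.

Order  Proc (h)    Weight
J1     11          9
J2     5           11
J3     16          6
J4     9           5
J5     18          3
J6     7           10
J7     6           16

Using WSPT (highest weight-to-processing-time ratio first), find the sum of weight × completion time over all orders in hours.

WSPT (decreasing weight/processing-time ratio): J7 J2 J6 J1 J4 J3 J5.
J7: finishes 6, weight 16, w·C = 96
J2: finishes 11, weight 11, w·C = 121
J6: finishes 18, weight 10, w·C = 180
J1: finishes 29, weight 9, w·C = 261
J4: finishes 38, weight 5, w·C = 190
J3: finishes 54, weight 6, w·C = 324
J5: finishes 72, weight 3, w·C = 216
Sum = 96+121+180+261+190+324+216 = 1388.

1388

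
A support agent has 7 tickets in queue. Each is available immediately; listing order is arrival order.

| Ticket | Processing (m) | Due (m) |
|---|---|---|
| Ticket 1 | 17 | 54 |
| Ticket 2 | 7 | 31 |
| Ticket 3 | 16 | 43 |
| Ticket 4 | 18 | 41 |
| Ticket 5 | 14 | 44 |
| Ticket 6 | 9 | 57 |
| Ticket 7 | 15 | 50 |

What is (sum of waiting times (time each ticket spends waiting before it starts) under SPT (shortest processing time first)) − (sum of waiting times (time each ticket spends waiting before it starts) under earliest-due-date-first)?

SPT (increasing processing time): Ticket 2 Ticket 6 Ticket 5 Ticket 7 Ticket 3 Ticket 1 Ticket 4.
Ticket 2: waits 0, runs 0→7
Ticket 6: waits 7, runs 7→16
Ticket 5: waits 16, runs 16→30
Ticket 7: waits 30, runs 30→45
Ticket 3: waits 45, runs 45→61
Ticket 1: waits 61, runs 61→78
Ticket 4: waits 78, runs 78→96
Sum = 0+7+16+30+45+61+78 = 237.
EDD (increasing due date): Ticket 2 Ticket 4 Ticket 3 Ticket 5 Ticket 7 Ticket 1 Ticket 6.
Ticket 2: waits 0, runs 0→7
Ticket 4: waits 7, runs 7→25
Ticket 3: waits 25, runs 25→41
Ticket 5: waits 41, runs 41→55
Ticket 7: waits 55, runs 55→70
Ticket 1: waits 70, runs 70→87
Ticket 6: waits 87, runs 87→96
Sum = 0+7+25+41+55+70+87 = 285.
Difference = 237 − 285 = -48.

-48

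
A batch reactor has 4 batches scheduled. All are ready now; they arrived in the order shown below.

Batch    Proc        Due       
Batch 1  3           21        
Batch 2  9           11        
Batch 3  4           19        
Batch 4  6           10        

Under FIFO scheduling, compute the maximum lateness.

FIFO (arrival order): Batch 1 Batch 2 Batch 3 Batch 4.
Batch 1: 0→3, due 21, lateness -18
Batch 2: 3→12, due 11, lateness 1
Batch 3: 12→16, due 19, lateness -3
Batch 4: 16→22, due 10, lateness 12
Maximum = 12.

12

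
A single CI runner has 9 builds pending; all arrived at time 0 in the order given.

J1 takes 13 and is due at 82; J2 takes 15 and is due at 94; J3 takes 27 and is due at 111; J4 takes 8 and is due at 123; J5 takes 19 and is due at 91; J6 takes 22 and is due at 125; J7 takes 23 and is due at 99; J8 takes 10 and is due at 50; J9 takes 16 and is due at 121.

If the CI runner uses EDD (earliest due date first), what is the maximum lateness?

EDD (increasing due date): J8 J1 J5 J2 J7 J3 J9 J4 J6.
J8: 0→10, due 50, lateness -40
J1: 10→23, due 82, lateness -59
J5: 23→42, due 91, lateness -49
J2: 42→57, due 94, lateness -37
J7: 57→80, due 99, lateness -19
J3: 80→107, due 111, lateness -4
J9: 107→123, due 121, lateness 2
J4: 123→131, due 123, lateness 8
J6: 131→153, due 125, lateness 28
Maximum = 28.

28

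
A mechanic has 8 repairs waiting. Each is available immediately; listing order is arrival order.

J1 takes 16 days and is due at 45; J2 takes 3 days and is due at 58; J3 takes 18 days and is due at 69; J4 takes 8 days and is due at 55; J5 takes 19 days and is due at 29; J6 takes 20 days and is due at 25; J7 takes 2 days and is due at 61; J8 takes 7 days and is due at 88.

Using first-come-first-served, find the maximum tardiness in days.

59

FIFO (arrival order): J1 J2 J3 J4 J5 J6 J7 J8.
J1: 0→16, due 45, tardiness 0
J2: 16→19, due 58, tardiness 0
J3: 19→37, due 69, tardiness 0
J4: 37→45, due 55, tardiness 0
J5: 45→64, due 29, tardiness 35
J6: 64→84, due 25, tardiness 59
J7: 84→86, due 61, tardiness 25
J8: 86→93, due 88, tardiness 5
Maximum = 59.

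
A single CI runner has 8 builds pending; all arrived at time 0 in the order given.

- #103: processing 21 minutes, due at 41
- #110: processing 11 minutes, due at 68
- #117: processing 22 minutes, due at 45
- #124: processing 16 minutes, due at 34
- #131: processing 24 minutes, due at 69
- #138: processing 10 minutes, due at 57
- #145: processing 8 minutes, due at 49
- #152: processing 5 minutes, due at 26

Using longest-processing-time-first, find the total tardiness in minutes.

303

LPT (decreasing processing time): #131 #117 #103 #124 #110 #138 #145 #152.
#131: 0→24, due 69, tardiness 0
#117: 24→46, due 45, tardiness 1
#103: 46→67, due 41, tardiness 26
#124: 67→83, due 34, tardiness 49
#110: 83→94, due 68, tardiness 26
#138: 94→104, due 57, tardiness 47
#145: 104→112, due 49, tardiness 63
#152: 112→117, due 26, tardiness 91
Sum = 0+1+26+49+26+47+63+91 = 303.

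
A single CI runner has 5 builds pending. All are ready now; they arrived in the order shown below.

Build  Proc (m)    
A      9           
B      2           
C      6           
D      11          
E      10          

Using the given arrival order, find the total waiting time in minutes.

65

FIFO (arrival order): A B C D E.
A: waits 0, runs 0→9
B: waits 9, runs 9→11
C: waits 11, runs 11→17
D: waits 17, runs 17→28
E: waits 28, runs 28→38
Sum = 0+9+11+17+28 = 65.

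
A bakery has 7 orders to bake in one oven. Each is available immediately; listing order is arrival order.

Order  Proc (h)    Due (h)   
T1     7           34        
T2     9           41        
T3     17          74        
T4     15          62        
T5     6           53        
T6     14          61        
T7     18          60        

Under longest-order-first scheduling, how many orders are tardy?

4

LPT (decreasing processing time): T7 T3 T4 T6 T2 T1 T5.
T7: 0→18, due 60, tardiness 0
T3: 18→35, due 74, tardiness 0
T4: 35→50, due 62, tardiness 0
T6: 50→64, due 61, tardiness 3
T2: 64→73, due 41, tardiness 32
T1: 73→80, due 34, tardiness 46
T5: 80→86, due 53, tardiness 33
Late orders: 4.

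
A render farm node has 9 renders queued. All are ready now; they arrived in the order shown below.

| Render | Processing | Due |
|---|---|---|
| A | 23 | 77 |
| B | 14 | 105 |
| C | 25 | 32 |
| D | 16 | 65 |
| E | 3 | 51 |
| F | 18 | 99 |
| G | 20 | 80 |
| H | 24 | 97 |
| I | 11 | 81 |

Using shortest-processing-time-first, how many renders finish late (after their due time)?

4

SPT (increasing processing time): E I B D F G A H C.
E: 0→3, due 51, tardiness 0
I: 3→14, due 81, tardiness 0
B: 14→28, due 105, tardiness 0
D: 28→44, due 65, tardiness 0
F: 44→62, due 99, tardiness 0
G: 62→82, due 80, tardiness 2
A: 82→105, due 77, tardiness 28
H: 105→129, due 97, tardiness 32
C: 129→154, due 32, tardiness 122
Late renders: 4.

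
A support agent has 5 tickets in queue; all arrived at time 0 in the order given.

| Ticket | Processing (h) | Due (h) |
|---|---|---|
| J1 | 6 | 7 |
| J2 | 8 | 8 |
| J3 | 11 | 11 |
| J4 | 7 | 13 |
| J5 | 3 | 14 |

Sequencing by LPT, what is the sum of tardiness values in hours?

70

LPT (decreasing processing time): J3 J2 J4 J1 J5.
J3: 0→11, due 11, tardiness 0
J2: 11→19, due 8, tardiness 11
J4: 19→26, due 13, tardiness 13
J1: 26→32, due 7, tardiness 25
J5: 32→35, due 14, tardiness 21
Sum = 0+11+13+25+21 = 70.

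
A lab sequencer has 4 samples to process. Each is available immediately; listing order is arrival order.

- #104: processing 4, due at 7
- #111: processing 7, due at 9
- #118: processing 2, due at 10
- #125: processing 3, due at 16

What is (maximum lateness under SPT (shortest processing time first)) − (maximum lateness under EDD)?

4

SPT (increasing processing time): #118 #125 #104 #111.
#118: 0→2, due 10, lateness -8
#125: 2→5, due 16, lateness -11
#104: 5→9, due 7, lateness 2
#111: 9→16, due 9, lateness 7
Maximum = 7.
EDD (increasing due date): #104 #111 #118 #125.
#104: 0→4, due 7, lateness -3
#111: 4→11, due 9, lateness 2
#118: 11→13, due 10, lateness 3
#125: 13→16, due 16, lateness 0
Maximum = 3.
Difference = 7 − 3 = 4.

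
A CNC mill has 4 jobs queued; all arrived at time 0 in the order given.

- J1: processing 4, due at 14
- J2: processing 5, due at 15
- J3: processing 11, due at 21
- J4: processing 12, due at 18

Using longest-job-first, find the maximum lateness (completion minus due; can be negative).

18

LPT (decreasing processing time): J4 J3 J2 J1.
J4: 0→12, due 18, lateness -6
J3: 12→23, due 21, lateness 2
J2: 23→28, due 15, lateness 13
J1: 28→32, due 14, lateness 18
Maximum = 18.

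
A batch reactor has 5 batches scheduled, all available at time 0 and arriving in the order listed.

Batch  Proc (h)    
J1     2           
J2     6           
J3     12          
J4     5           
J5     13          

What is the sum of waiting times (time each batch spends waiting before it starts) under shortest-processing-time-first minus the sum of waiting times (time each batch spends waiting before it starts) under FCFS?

-8

SPT (increasing processing time): J1 J4 J2 J3 J5.
J1: waits 0, runs 0→2
J4: waits 2, runs 2→7
J2: waits 7, runs 7→13
J3: waits 13, runs 13→25
J5: waits 25, runs 25→38
Sum = 0+2+7+13+25 = 47.
FIFO (arrival order): J1 J2 J3 J4 J5.
J1: waits 0, runs 0→2
J2: waits 2, runs 2→8
J3: waits 8, runs 8→20
J4: waits 20, runs 20→25
J5: waits 25, runs 25→38
Sum = 0+2+8+20+25 = 55.
Difference = 47 − 55 = -8.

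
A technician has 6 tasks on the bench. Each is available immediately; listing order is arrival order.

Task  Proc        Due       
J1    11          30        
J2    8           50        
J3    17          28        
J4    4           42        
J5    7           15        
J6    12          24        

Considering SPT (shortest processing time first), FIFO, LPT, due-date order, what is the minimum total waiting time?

106

SPT (increasing processing time): J4 J5 J2 J1 J6 J3.
J4: waits 0, runs 0→4
J5: waits 4, runs 4→11
J2: waits 11, runs 11→19
J1: waits 19, runs 19→30
J6: waits 30, runs 30→42
J3: waits 42, runs 42→59
Sum = 0+4+11+19+30+42 = 106.
FIFO (arrival order): J1 J2 J3 J4 J5 J6.
J1: waits 0, runs 0→11
J2: waits 11, runs 11→19
J3: waits 19, runs 19→36
J4: waits 36, runs 36→40
J5: waits 40, runs 40→47
J6: waits 47, runs 47→59
Sum = 0+11+19+36+40+47 = 153.
LPT (decreasing processing time): J3 J6 J1 J2 J5 J4.
J3: waits 0, runs 0→17
J6: waits 17, runs 17→29
J1: waits 29, runs 29→40
J2: waits 40, runs 40→48
J5: waits 48, runs 48→55
J4: waits 55, runs 55→59
Sum = 0+17+29+40+48+55 = 189.
EDD (increasing due date): J5 J6 J3 J1 J4 J2.
J5: waits 0, runs 0→7
J6: waits 7, runs 7→19
J3: waits 19, runs 19→36
J1: waits 36, runs 36→47
J4: waits 47, runs 47→51
J2: waits 51, runs 51→59
Sum = 0+7+19+36+47+51 = 160.
SPT 106, FIFO 153, LPT 189, EDD 160 → minimum 106.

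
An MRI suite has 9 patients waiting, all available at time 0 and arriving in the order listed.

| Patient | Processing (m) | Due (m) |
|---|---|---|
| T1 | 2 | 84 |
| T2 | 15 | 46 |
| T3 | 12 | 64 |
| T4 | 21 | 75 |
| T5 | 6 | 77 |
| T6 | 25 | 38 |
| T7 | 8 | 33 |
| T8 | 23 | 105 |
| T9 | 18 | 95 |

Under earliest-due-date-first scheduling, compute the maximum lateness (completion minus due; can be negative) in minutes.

EDD (increasing due date): T7 T6 T2 T3 T4 T5 T1 T9 T8.
T7: 0→8, due 33, lateness -25
T6: 8→33, due 38, lateness -5
T2: 33→48, due 46, lateness 2
T3: 48→60, due 64, lateness -4
T4: 60→81, due 75, lateness 6
T5: 81→87, due 77, lateness 10
T1: 87→89, due 84, lateness 5
T9: 89→107, due 95, lateness 12
T8: 107→130, due 105, lateness 25
Maximum = 25.

25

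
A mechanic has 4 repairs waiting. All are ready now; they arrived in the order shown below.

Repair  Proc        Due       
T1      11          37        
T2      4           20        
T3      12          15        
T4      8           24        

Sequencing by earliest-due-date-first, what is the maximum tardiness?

EDD (increasing due date): T3 T2 T4 T1.
T3: 0→12, due 15, tardiness 0
T2: 12→16, due 20, tardiness 0
T4: 16→24, due 24, tardiness 0
T1: 24→35, due 37, tardiness 0
Maximum = 0.

0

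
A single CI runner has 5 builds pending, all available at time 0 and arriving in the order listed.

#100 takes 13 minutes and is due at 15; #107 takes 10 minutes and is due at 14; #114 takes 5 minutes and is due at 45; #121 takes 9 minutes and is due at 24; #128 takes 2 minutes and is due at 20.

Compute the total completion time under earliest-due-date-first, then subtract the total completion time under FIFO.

-9

EDD (increasing due date): #107 #100 #128 #121 #114.
#107: 0→10
#100: 10→23
#128: 23→25
#121: 25→34
#114: 34→39
Sum = 10+23+25+34+39 = 131.
FIFO (arrival order): #100 #107 #114 #121 #128.
#100: 0→13
#107: 13→23
#114: 23→28
#121: 28→37
#128: 37→39
Sum = 13+23+28+37+39 = 140.
Difference = 131 − 140 = -9.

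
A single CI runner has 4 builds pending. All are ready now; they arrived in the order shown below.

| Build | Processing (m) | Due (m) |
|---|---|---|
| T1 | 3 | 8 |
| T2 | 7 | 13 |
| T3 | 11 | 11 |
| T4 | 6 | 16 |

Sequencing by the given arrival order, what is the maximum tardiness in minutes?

FIFO (arrival order): T1 T2 T3 T4.
T1: 0→3, due 8, tardiness 0
T2: 3→10, due 13, tardiness 0
T3: 10→21, due 11, tardiness 10
T4: 21→27, due 16, tardiness 11
Maximum = 11.

11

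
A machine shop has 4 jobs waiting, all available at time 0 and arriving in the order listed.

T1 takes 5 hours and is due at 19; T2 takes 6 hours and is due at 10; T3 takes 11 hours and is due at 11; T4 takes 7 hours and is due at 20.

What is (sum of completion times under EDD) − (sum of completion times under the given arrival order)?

EDD (increasing due date): T2 T3 T1 T4.
T2: 0→6
T3: 6→17
T1: 17→22
T4: 22→29
Sum = 6+17+22+29 = 74.
FIFO (arrival order): T1 T2 T3 T4.
T1: 0→5
T2: 5→11
T3: 11→22
T4: 22→29
Sum = 5+11+22+29 = 67.
Difference = 74 − 67 = 7.

7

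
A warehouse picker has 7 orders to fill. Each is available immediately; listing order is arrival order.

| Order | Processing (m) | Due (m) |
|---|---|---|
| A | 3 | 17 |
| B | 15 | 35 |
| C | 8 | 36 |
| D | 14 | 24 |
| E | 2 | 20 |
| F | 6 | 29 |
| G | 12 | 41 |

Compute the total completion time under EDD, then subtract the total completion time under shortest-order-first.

27

EDD (increasing due date): A E D F B C G.
A: 0→3
E: 3→5
D: 5→19
F: 19→25
B: 25→40
C: 40→48
G: 48→60
Sum = 3+5+19+25+40+48+60 = 200.
SPT (increasing processing time): E A F C G D B.
E: 0→2
A: 2→5
F: 5→11
C: 11→19
G: 19→31
D: 31→45
B: 45→60
Sum = 2+5+11+19+31+45+60 = 173.
Difference = 200 − 173 = 27.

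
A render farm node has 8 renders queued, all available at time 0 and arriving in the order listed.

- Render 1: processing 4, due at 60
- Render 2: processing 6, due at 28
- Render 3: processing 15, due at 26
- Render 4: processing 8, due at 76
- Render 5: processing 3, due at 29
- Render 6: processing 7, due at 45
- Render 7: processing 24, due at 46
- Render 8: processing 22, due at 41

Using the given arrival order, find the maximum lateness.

48

FIFO (arrival order): Render 1 Render 2 Render 3 Render 4 Render 5 Render 6 Render 7 Render 8.
Render 1: 0→4, due 60, lateness -56
Render 2: 4→10, due 28, lateness -18
Render 3: 10→25, due 26, lateness -1
Render 4: 25→33, due 76, lateness -43
Render 5: 33→36, due 29, lateness 7
Render 6: 36→43, due 45, lateness -2
Render 7: 43→67, due 46, lateness 21
Render 8: 67→89, due 41, lateness 48
Maximum = 48.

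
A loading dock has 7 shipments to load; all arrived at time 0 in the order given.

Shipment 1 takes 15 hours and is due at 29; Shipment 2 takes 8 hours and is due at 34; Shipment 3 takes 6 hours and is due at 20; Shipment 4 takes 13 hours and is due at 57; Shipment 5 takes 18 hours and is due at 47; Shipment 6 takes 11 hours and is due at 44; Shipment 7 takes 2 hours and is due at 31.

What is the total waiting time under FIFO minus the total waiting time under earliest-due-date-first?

57

FIFO (arrival order): Shipment 1 Shipment 2 Shipment 3 Shipment 4 Shipment 5 Shipment 6 Shipment 7.
Shipment 1: waits 0, runs 0→15
Shipment 2: waits 15, runs 15→23
Shipment 3: waits 23, runs 23→29
Shipment 4: waits 29, runs 29→42
Shipment 5: waits 42, runs 42→60
Shipment 6: waits 60, runs 60→71
Shipment 7: waits 71, runs 71→73
Sum = 0+15+23+29+42+60+71 = 240.
EDD (increasing due date): Shipment 3 Shipment 1 Shipment 7 Shipment 2 Shipment 6 Shipment 5 Shipment 4.
Shipment 3: waits 0, runs 0→6
Shipment 1: waits 6, runs 6→21
Shipment 7: waits 21, runs 21→23
Shipment 2: waits 23, runs 23→31
Shipment 6: waits 31, runs 31→42
Shipment 5: waits 42, runs 42→60
Shipment 4: waits 60, runs 60→73
Sum = 0+6+21+23+31+42+60 = 183.
Difference = 240 − 183 = 57.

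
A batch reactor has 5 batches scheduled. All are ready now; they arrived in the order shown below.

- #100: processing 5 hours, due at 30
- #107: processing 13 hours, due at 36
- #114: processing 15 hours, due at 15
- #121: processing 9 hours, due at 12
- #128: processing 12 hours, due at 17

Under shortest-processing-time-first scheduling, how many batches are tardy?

SPT (increasing processing time): #100 #121 #128 #107 #114.
#100: 0→5, due 30, tardiness 0
#121: 5→14, due 12, tardiness 2
#128: 14→26, due 17, tardiness 9
#107: 26→39, due 36, tardiness 3
#114: 39→54, due 15, tardiness 39
Late batches: 4.

4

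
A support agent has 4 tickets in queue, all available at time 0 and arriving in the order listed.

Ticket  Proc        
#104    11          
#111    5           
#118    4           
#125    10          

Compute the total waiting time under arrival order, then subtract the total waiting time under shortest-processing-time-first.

FIFO (arrival order): #104 #111 #118 #125.
#104: waits 0, runs 0→11
#111: waits 11, runs 11→16
#118: waits 16, runs 16→20
#125: waits 20, runs 20→30
Sum = 0+11+16+20 = 47.
SPT (increasing processing time): #118 #111 #125 #104.
#118: waits 0, runs 0→4
#111: waits 4, runs 4→9
#125: waits 9, runs 9→19
#104: waits 19, runs 19→30
Sum = 0+4+9+19 = 32.
Difference = 47 − 32 = 15.

15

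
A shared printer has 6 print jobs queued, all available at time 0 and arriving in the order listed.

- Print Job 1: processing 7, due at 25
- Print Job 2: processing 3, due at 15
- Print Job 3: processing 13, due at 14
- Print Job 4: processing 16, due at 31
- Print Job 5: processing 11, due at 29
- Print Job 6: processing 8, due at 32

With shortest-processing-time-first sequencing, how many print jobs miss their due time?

2

SPT (increasing processing time): Print Job 2 Print Job 1 Print Job 6 Print Job 5 Print Job 3 Print Job 4.
Print Job 2: 0→3, due 15, tardiness 0
Print Job 1: 3→10, due 25, tardiness 0
Print Job 6: 10→18, due 32, tardiness 0
Print Job 5: 18→29, due 29, tardiness 0
Print Job 3: 29→42, due 14, tardiness 28
Print Job 4: 42→58, due 31, tardiness 27
Late print jobs: 2.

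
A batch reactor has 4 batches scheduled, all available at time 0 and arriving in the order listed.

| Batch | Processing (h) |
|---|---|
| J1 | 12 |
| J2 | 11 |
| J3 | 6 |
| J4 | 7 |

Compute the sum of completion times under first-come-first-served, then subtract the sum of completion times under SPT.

FIFO (arrival order): J1 J2 J3 J4.
J1: 0→12
J2: 12→23
J3: 23→29
J4: 29→36
Sum = 12+23+29+36 = 100.
SPT (increasing processing time): J3 J4 J2 J1.
J3: 0→6
J4: 6→13
J2: 13→24
J1: 24→36
Sum = 6+13+24+36 = 79.
Difference = 100 − 79 = 21.

21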